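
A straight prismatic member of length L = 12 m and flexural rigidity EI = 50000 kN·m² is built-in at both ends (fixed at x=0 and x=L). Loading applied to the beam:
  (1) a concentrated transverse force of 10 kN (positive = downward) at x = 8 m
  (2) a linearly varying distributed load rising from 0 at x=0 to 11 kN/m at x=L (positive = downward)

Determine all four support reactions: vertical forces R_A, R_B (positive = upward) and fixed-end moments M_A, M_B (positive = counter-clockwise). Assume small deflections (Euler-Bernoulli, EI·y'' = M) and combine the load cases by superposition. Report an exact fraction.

Load 1 — point force P=10 kN at a=8 m (b=L-a=4):
  R_A = Pb²(3a+b)/L³ = 10·4²·(3·8+4)/12³ = 70/27 kN
  M_A = Pab²/L² = 10·8·4²/12² = 80/9 kN·m
  R_B = Pa²(a+3b)/L³ = 10·8²·(8+3·4)/12³ = 200/27 kN
  M_B = -Pa²b/L² = -10·8²·4/12² = -160/9 kN·m
Load 2 — triangular load w₀=11 kN/m (0→w₀ over full span):
  R_A = 3w₀L/20 = 3·11·12/20 = 99/5 kN
  M_A = w₀L²/30 = 11·12²/30 = 264/5 kN·m
  R_B = 7w₀L/20 = 7·11·12/20 = 231/5 kN
  M_B = -w₀L²/20 = -11·12²/20 = -396/5 kN·m
Superposition: R_A = 3023/135 kN, M_A = 2776/45 kN·m, R_B = 7237/135 kN, M_B = -4364/45 kN·m

R_A = 3023/135 kN, M_A = 2776/45 kN·m, R_B = 7237/135 kN, M_B = -4364/45 kN·m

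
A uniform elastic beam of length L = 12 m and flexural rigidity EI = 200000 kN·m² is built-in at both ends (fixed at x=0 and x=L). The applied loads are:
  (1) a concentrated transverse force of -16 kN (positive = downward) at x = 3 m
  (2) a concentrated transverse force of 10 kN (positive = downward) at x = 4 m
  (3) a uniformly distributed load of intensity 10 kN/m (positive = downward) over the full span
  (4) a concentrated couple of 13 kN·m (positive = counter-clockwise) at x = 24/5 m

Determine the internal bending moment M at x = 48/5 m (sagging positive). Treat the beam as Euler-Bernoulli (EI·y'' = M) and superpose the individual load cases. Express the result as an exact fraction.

M(48/5) = -1519/375 kN·m

Load 1 — point force P=-16 kN at a=3 m (b=L-a=9):
  M_1 = Pa²(a+3b)(L-x)/L³ - Pa²b/L²  [x>a] = (-16)·3²·(3+3·9)·(12-(48/5))/12³ - (-16)·3²·9/12² = 3 kN·m
Load 2 — point force P=10 kN at a=4 m (b=L-a=8):
  M_2 = Pa²(a+3b)(L-x)/L³ - Pa²b/L²  [x>a] = 10·4²·(4+3·8)·(12-(48/5))/12³ - 10·4²·8/12² = -8/3 kN·m
Load 3 — uniform load w=10 kN/m over full span:
  M_3 = wLx/2 - wL²/12 - wx²/2 = 10·12·(48/5)/2 - 10·12²/12 - 10·(48/5)²/2 = -24/5 kN·m
Load 4 — applied couple M₀=13 kN·m at a=24/5 m (b=L-a=36/5):
  M_4 = R_Ax - M_A - M₀  [x>a] with R_A=39/25, M_A=39/25 = (39/25)·(48/5) - (39/25) - 13 = 52/125 kN·m
Superposition: M = Σ M_i = -1519/375 kN·m ≈ -4.050667 kN·m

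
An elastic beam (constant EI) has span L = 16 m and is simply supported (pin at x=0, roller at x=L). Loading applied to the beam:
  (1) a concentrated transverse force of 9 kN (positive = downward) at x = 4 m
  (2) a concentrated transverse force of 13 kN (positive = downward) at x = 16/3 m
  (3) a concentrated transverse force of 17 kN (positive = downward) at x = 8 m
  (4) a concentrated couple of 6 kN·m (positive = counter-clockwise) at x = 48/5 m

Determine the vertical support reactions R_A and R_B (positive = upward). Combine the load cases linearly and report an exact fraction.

Load 1 — point force P=9 kN at a=4 m (b=L-a=12):
  R_A = Pb/L = 9·12/16 = 27/4 kN
  R_B = Pa/L = 9·4/16 = 9/4 kN
Load 2 — point force P=13 kN at a=16/3 m (b=L-a=32/3):
  R_A = Pb/L = 13·(32/3)/16 = 26/3 kN
  R_B = Pa/L = 13·(16/3)/16 = 13/3 kN
Load 3 — point force P=17 kN at a=8 m (b=L-a=8):
  R_A = Pb/L = 17·8/16 = 17/2 kN
  R_B = Pa/L = 17·8/16 = 17/2 kN
Load 4 — applied couple M₀=6 kN·m at a=48/5 m (b=L-a=32/5):
  R_A = M₀/L = 6/16 = 3/8 kN
  R_B = -M₀/L = -6/16 = -3/8 kN
Superposition: R_A = 583/24 kN, R_B = 353/24 kN

R_A = 583/24 kN, R_B = 353/24 kN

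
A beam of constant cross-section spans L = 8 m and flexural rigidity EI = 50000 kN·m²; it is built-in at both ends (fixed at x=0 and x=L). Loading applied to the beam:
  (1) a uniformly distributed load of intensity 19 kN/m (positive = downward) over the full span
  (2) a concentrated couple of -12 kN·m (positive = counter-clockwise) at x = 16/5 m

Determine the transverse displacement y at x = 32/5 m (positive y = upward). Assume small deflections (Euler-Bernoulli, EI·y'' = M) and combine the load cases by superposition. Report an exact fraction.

y(32/5) = -50656/29296875 m

Load 1 — uniform load w=19 kN/m over full span:
  y_1 = -wx²(L-x)²/(24EI) = -19·(32/5)²·(8-(32/5))²/(24·50000) = -9728/5859375 m
Load 2 — applied couple M₀=-12 kN·m at a=16/5 m (b=L-a=24/5):
  y_2 = (R_Ax³/6 - M_Ax²/2 - M₀(x-a)²/2)/EI  [x>a] with R_A=-54/25, M_A=-36/25 = ((-54/25)·(32/5)³/6 - (-36/25)·(32/5)²/2 - (-12)·((32/5)-(16/5))²/2)/50000 = -672/9765625 m
Superposition: y = Σ y_i = -50656/29296875 m ≈ -0.001729 m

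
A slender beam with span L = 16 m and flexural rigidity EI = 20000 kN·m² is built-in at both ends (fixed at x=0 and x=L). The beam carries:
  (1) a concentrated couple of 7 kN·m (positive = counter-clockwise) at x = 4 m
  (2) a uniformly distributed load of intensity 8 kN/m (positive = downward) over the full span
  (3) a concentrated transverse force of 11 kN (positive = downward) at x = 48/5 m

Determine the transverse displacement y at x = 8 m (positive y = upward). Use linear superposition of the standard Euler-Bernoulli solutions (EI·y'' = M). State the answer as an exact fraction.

y(8) = -145087/1875000 m

Load 1 — applied couple M₀=7 kN·m at a=4 m (b=L-a=12):
  y_1 = (R_Ax³/6 - M_Ax²/2 - M₀(x-a)²/2)/EI  [x>a] with R_A=63/128, M_A=-21/16 = ((63/128)·8³/6 - (-21/16)·8²/2 - 7·(8-4)²/2)/20000 = 7/5000 m
Load 2 — uniform load w=8 kN/m over full span:
  y_2 = -wx²(L-x)²/(24EI) = -8·8²·(16-8)²/(24·20000) = -128/1875 m
Load 3 — point force P=11 kN at a=48/5 m (b=L-a=32/5):
  y_3 = -Pb²x²(3aL-(3a+b)x)/(6L³EI)  [x≤a] = -11·(32/5)²·8²·(3·(48/5)·16-(3·(48/5)+(32/5))·8)/(6·16³·20000) = -2464/234375 m
Superposition: y = Σ y_i = -145087/1875000 m ≈ -0.077380 m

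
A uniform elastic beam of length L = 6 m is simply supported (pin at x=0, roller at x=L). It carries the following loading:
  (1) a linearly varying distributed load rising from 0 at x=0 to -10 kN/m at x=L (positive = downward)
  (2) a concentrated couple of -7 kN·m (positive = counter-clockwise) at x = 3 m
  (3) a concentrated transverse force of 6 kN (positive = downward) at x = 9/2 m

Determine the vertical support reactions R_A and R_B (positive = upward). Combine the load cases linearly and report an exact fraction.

R_A = -29/3 kN, R_B = -43/3 kN

Load 1 — triangular load w₀=-10 kN/m (0→w₀ over full span):
  R_A = w₀L/6 = (-10)·6/6 = -10 kN
  R_B = w₀L/3 = (-10)·6/3 = -20 kN
Load 2 — applied couple M₀=-7 kN·m at a=3 m (b=L-a=3):
  R_A = M₀/L = (-7)/6 = -7/6 kN
  R_B = -M₀/L = -(-7)/6 = 7/6 kN
Load 3 — point force P=6 kN at a=9/2 m (b=L-a=3/2):
  R_A = Pb/L = 6·(3/2)/6 = 3/2 kN
  R_B = Pa/L = 6·(9/2)/6 = 9/2 kN
Superposition: R_A = -29/3 kN, R_B = -43/3 kN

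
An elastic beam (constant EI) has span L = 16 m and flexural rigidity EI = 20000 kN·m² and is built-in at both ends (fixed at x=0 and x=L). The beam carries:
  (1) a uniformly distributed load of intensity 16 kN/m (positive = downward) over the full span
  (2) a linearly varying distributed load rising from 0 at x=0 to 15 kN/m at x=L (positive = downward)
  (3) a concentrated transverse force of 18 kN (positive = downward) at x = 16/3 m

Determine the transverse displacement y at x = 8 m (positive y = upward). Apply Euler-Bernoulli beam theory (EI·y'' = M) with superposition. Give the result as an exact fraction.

Load 1 — uniform load w=16 kN/m over full span:
  y_1 = -wx²(L-x)²/(24EI) = -16·8²·(16-8)²/(24·20000) = -256/1875 m
Load 2 — triangular load w₀=15 kN/m (0→w₀ over full span):
  y_2 = -w₀x²(L-x)²(x+2L)/(120LEI) = -15·8²·(16-8)²·(8+2·16)/(120·16·20000) = -8/125 m
Load 3 — point force P=18 kN at a=16/3 m (b=L-a=32/3):
  y_3 = -Pa²(L-x)²(3bL-(3b+a)(L-x))/(6L³EI)  [x>a] = -18·(16/3)²·(16-8)²·(3·(32/3)·16-(3·(32/3)+(16/3))·(16-8))/(6·16³·20000) = -16/1125 m
Superposition: y = Σ y_i = -1208/5625 m ≈ -0.214756 m

y(8) = -1208/5625 m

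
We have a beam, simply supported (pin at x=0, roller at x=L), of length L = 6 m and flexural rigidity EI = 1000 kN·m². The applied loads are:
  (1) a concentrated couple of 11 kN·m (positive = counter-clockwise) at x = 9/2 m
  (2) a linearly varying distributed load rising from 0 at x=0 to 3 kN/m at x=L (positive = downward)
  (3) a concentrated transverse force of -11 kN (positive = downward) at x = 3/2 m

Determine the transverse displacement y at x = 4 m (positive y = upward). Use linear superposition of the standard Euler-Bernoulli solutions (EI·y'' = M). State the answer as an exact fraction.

y(4) = -1669/144000 m

Load 1 — applied couple M₀=11 kN·m at a=9/2 m (b=L-a=3/2):
  y_1 = (M₀x³/(6L)+C₁x)/EI  [x≤a] with C₁=M₀(3b²-L²)/(6L)=-143/16 = (11·4³/(6·6)+(-143/16)·4)/1000 = -583/36000 m
Load 2 — triangular load w₀=3 kN/m (0→w₀ over full span):
  y_2 = -w₀x(7L⁴-10L²x²+3x⁴)/(360LEI) = -3·4·(7·6⁴-10·6²·4²+3·4⁴)/(360·6·1000) = -17/750 m
Load 3 — point force P=-11 kN at a=3/2 m (b=L-a=9/2):
  y_3 = -Pa(L-x)(2Lx-a²-x²)/(6LEI)  [x>a] = -(-11)·(3/2)·(6-4)·(2·6·4-(3/2)²-4²)/(6·6·1000) = 1309/48000 m
Superposition: y = Σ y_i = -1669/144000 m ≈ -0.011590 m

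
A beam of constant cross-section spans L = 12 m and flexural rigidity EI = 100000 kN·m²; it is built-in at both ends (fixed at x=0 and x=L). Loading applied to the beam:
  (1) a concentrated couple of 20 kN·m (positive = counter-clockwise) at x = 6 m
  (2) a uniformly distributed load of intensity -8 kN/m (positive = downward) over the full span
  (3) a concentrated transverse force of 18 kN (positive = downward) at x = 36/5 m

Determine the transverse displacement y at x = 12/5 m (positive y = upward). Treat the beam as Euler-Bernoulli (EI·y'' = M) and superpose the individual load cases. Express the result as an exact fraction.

y(12/5) = 240597/195312500 m

Load 1 — applied couple M₀=20 kN·m at a=6 m (b=L-a=6):
  y_1 = (R_Ax³/6 - M_Ax²/2)/EI  [x≤a] with R_A=5/2, M_A=5 = ((5/2)·(12/5)³/6 - 5·(12/5)²/2)/100000 = -27/312500 m
Load 2 — uniform load w=-8 kN/m over full span:
  y_2 = -wx²(L-x)²/(24EI) = -(-8)·(12/5)²·(12-(12/5))²/(24·100000) = 3456/1953125 m
Load 3 — point force P=18 kN at a=36/5 m (b=L-a=24/5):
  y_3 = -Pb²x²(3aL-(3a+b)x)/(6L³EI)  [x≤a] = -18·(24/5)²·(12/5)²·(3·(36/5)·12-(3·(36/5)+(24/5))·(12/5))/(6·12³·100000) = -22032/48828125 m
Superposition: y = Σ y_i = 240597/195312500 m ≈ 0.001232 m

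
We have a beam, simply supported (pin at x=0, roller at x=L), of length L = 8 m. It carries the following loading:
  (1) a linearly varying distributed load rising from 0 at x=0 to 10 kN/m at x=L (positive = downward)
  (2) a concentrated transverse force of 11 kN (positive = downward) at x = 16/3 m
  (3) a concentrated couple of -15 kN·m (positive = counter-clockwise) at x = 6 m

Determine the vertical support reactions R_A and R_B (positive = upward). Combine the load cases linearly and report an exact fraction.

Load 1 — triangular load w₀=10 kN/m (0→w₀ over full span):
  R_A = w₀L/6 = 10·8/6 = 40/3 kN
  R_B = w₀L/3 = 10·8/3 = 80/3 kN
Load 2 — point force P=11 kN at a=16/3 m (b=L-a=8/3):
  R_A = Pb/L = 11·(8/3)/8 = 11/3 kN
  R_B = Pa/L = 11·(16/3)/8 = 22/3 kN
Load 3 — applied couple M₀=-15 kN·m at a=6 m (b=L-a=2):
  R_A = M₀/L = (-15)/8 = -15/8 kN
  R_B = -M₀/L = -(-15)/8 = 15/8 kN
Superposition: R_A = 121/8 kN, R_B = 287/8 kN

R_A = 121/8 kN, R_B = 287/8 kN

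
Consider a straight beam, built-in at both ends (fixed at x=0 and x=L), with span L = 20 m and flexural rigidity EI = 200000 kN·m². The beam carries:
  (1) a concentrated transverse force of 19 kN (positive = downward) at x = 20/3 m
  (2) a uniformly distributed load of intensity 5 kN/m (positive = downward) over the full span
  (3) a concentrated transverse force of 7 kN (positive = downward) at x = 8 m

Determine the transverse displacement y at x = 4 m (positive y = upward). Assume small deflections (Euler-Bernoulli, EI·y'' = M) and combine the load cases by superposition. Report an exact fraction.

Load 1 — point force P=19 kN at a=20/3 m (b=L-a=40/3):
  y_1 = -Pb²x²(3aL-(3a+b)x)/(6L³EI)  [x≤a] = -19·(40/3)²·4²·(3·(20/3)·20-(3·(20/3)+(40/3))·4)/(6·20³·200000) = -76/50625 m
Load 2 — uniform load w=5 kN/m over full span:
  y_2 = -wx²(L-x)²/(24EI) = -5·4²·(20-4)²/(24·200000) = -8/1875 m
Load 3 — point force P=7 kN at a=8 m (b=L-a=12):
  y_3 = -Pb²x²(3aL-(3a+b)x)/(6L³EI)  [x≤a] = -7·12²·4²·(3·8·20-(3·8+12)·4)/(6·20³·200000) = -441/781250 m
Superposition: y = Σ y_i = -400721/63281250 m ≈ -0.006332 m

y(4) = -400721/63281250 m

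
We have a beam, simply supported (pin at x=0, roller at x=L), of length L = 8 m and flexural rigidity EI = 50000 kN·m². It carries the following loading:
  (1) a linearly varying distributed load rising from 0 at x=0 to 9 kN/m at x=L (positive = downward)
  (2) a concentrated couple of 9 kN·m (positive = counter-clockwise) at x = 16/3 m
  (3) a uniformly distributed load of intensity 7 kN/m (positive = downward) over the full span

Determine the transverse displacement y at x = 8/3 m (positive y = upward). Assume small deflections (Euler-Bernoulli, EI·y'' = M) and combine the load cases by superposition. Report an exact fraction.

Load 1 — triangular load w₀=9 kN/m (0→w₀ over full span):
  y_1 = -w₀x(7L⁴-10L²x²+3x⁴)/(360LEI) = -9·(8/3)·(7·8⁴-10·8²·(8/3)²+3·(8/3)⁴)/(360·8·50000) = -1024/253125 m
Load 2 — applied couple M₀=9 kN·m at a=16/3 m (b=L-a=8/3):
  y_2 = (M₀x³/(6L)+C₁x)/EI  [x≤a] with C₁=M₀(3b²-L²)/(6L)=-8 = (9·(8/3)³/(6·8)+(-8)·(8/3))/50000 = -2/5625 m
Load 3 — uniform load w=7 kN/m over full span:
  y_3 = -wx(L³-2Lx²+x³)/(24EI) = -7·(8/3)·(8³-2·8·(8/3)²+(8/3)³)/(24·50000) = -4928/759375 m
Superposition: y = Σ y_i = -1654/151875 m ≈ -0.010891 m

y(8/3) = -1654/151875 m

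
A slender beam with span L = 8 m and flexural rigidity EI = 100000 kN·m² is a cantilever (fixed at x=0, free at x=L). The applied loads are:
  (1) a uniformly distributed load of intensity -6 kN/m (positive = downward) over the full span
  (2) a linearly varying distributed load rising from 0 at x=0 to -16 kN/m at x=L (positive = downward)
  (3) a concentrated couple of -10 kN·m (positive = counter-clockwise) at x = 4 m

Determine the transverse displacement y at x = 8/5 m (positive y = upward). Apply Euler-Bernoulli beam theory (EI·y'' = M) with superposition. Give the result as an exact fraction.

y(8/5) = 871906/146484375 m

Load 1 — uniform load w=-6 kN/m over full span:
  y_1 = -wx²(x²-4Lx+6L²)/(24EI) = -(-6)·(8/5)²·((8/5)²-4·8·(8/5)+6·8²)/(24·100000) = 4192/1953125 m
Load 2 — triangular load w₀=-16 kN/m (0→w₀ over full span):
  y_2 = (w₀Lx³/12-w₀L²x²/6-w₀x⁵/(120L))/EI = ((-16)·8·(8/5)³/12-(-16)·8²·(8/5)²/6-(-16)·(8/5)⁵/(120·8))/100000 = 576256/146484375 m
Load 3 — applied couple M₀=-10 kN·m at a=4 m (b=L-a=4):
  y_3 = M₀x²/(2EI)  [x≤a] = (-10)·(8/5)²/(2·100000) = -2/15625 m
Superposition: y = Σ y_i = 871906/146484375 m ≈ 0.005952 m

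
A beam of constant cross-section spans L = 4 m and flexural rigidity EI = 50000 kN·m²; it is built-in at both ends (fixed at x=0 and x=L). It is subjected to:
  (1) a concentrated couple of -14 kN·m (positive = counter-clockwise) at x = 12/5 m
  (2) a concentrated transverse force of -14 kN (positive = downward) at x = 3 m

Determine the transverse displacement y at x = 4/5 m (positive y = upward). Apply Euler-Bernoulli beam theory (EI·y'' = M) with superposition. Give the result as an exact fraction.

Load 1 — applied couple M₀=-14 kN·m at a=12/5 m (b=L-a=8/5):
  y_1 = (R_Ax³/6 - M_Ax²/2)/EI  [x≤a] with R_A=-126/25, M_A=-112/25 = ((-126/25)·(4/5)³/6 - (-112/25)·(4/5)²/2)/50000 = 196/9765625 m
Load 2 — point force P=-14 kN at a=3 m (b=L-a=1):
  y_2 = -Pb²x²(3aL-(3a+b)x)/(6L³EI)  [x≤a] = -(-14)·1²·(4/5)²·(3·3·4-(3·3+1)·(4/5))/(6·4³·50000) = 49/3750000 m
Superposition: y = Σ y_i = 15533/468750000 m ≈ 0.000033 m

y(4/5) = 15533/468750000 m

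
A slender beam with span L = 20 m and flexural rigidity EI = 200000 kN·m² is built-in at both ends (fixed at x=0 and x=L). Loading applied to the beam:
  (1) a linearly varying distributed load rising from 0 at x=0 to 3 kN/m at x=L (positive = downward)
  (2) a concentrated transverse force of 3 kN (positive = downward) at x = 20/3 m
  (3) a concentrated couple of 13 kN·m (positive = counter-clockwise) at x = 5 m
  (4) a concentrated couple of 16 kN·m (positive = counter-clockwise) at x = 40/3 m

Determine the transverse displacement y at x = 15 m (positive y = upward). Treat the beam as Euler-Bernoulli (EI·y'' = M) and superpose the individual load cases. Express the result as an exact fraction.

y(15) = -28529/13824000 m

Load 1 — triangular load w₀=3 kN/m (0→w₀ over full span):
  y_1 = -w₀x²(L-x)²(x+2L)/(120LEI) = -3·15²·(20-15)²·(15+2·20)/(120·20·200000) = -99/51200 m
Load 2 — point force P=3 kN at a=20/3 m (b=L-a=40/3):
  y_2 = -Pa²(L-x)²(3bL-(3b+a)(L-x))/(6L³EI)  [x>a] = -3·(20/3)²·(20-15)²·(3·(40/3)·20-(3·(40/3)+(20/3))·(20-15))/(6·20³·200000) = -17/86400 m
Load 3 — applied couple M₀=13 kN·m at a=5 m (b=L-a=15):
  y_3 = (R_Ax³/6 - M_Ax²/2 - M₀(x-a)²/2)/EI  [x>a] with R_A=117/160, M_A=-39/16 = ((117/160)·15³/6 - (-39/16)·15²/2 - 13·(15-5)²/2)/200000 = 91/512000 m
Load 4 — applied couple M₀=16 kN·m at a=40/3 m (b=L-a=20/3):
  y_4 = (R_Ax³/6 - M_Ax²/2 - M₀(x-a)²/2)/EI  [x>a] with R_A=16/15, M_A=16/3 = ((16/15)·15³/6 - (16/3)·15²/2 - 16·(15-(40/3))²/2)/200000 = -1/9000 m
Superposition: y = Σ y_i = -28529/13824000 m ≈ -0.002064 m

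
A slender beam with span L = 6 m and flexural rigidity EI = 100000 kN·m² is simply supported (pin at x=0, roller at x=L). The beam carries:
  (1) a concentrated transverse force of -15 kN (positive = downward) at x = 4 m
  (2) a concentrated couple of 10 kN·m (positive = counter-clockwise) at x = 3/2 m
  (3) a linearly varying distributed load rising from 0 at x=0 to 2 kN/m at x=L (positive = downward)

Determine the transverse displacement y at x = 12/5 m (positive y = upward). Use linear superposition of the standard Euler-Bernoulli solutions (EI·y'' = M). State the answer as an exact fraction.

Load 1 — point force P=-15 kN at a=4 m (b=L-a=2):
  y_1 = -Pbx(L²-b²-x²)/(6LEI)  [x≤a] = -(-15)·2·(12/5)·(6²-2²-(12/5)²)/(6·6·100000) = 41/78125 m
Load 2 — applied couple M₀=10 kN·m at a=3/2 m (b=L-a=9/2):
  y_2 = (M₀x³/(6L)-M₀(x-a)²/2+C₁x)/EI  [x>a] with C₁=M₀(3b²-L²)/(6L)=55/8 = (10·(12/5)³/(6·6)-10·((12/5)-(3/2))²/2+(55/8)·(12/5))/100000 = 1629/10000000 m
Load 3 — triangular load w₀=2 kN/m (0→w₀ over full span):
  y_3 = -w₀x(7L⁴-10L²x²+3x⁴)/(360LEI) = -2·(12/5)·(7·6⁴-10·6²·(12/5)²+3·(12/5)⁴)/(360·6·100000) = -30807/195312500 m
Superposition: y = Σ y_i = 3312301/6250000000 m ≈ 0.000530 m

y(12/5) = 3312301/6250000000 m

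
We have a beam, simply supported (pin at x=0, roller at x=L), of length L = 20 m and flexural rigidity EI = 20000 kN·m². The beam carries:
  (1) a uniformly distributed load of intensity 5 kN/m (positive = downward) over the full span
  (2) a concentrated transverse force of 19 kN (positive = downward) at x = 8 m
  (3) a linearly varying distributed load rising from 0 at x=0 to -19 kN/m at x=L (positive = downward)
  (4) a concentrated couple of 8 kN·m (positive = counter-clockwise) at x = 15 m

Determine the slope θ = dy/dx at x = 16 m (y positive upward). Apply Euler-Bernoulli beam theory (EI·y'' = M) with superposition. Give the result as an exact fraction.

θ(16) = -38279/900000 rad

Load 1 — uniform load w=5 kN/m over full span:
  θ_1 = -w(L³-6Lx²+4x³)/(24EI) = -5·(20³-6·20·16²+4·16³)/(24·20000) = 33/500 rad
Load 2 — point force P=19 kN at a=8 m (b=L-a=12):
  θ_2 = -Pa(2L²-6Lx+3x²+a²)/(6LEI)  [x>a] = -19·8·(2·20²-6·20·16+3·16²+8²)/(6·20·20000) = 57/3125 rad
Load 3 — triangular load w₀=-19 kN/m (0→w₀ over full span):
  θ_3 = -w₀(7L⁴-30L²x²+15x⁴)/(360LEI) = -(-19)·(7·20⁴-30·20²·16²+15·16⁴)/(360·20·20000) = -14383/112500 rad
Load 4 — applied couple M₀=8 kN·m at a=15 m (b=L-a=5):
  θ_4 = (M₀x²/(2L)-M₀(x-a)+C₁)/EI  [x>a] with C₁=M₀(3b²-L²)/(6L)=-65/3 = (8·16²/(2·20)-8·(16-15)+(-65/3))/20000 = 323/300000 rad
Superposition: θ = Σ θ_i = -38279/900000 rad ≈ -0.042532 rad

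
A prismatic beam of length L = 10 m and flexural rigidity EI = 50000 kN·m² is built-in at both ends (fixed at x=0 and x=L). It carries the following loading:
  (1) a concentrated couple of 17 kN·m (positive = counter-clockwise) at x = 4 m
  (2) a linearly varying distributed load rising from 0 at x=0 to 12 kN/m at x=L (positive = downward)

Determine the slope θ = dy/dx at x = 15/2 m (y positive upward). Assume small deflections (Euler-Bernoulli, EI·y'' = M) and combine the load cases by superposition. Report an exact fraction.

Load 1 — applied couple M₀=17 kN·m at a=4 m (b=L-a=6):
  θ_1 = (R_Ax²/2 - M_Ax - M₀(x-a))/EI  [x>a] with R_A=306/125, M_A=51/25 = ((306/125)·(15/2)²/2 - (51/25)·(15/2) - 17·((15/2)-4))/50000 = -119/1000000 rad
Load 2 — triangular load w₀=12 kN/m (0→w₀ over full span):
  θ_2 = -w₀(2x(L-x)(L-2x)(x+2L)+x²(L-x)²)/(120LEI) = -12·(2·(15/2)·(10-(15/2))·(10-2·(15/2))·((15/2)+2·10)+(15/2)²·(10-(15/2))²)/(120·10·50000) = 123/128000 rad
Superposition: θ = Σ θ_i = 13471/16000000 rad ≈ 0.000842 rad

θ(15/2) = 13471/16000000 rad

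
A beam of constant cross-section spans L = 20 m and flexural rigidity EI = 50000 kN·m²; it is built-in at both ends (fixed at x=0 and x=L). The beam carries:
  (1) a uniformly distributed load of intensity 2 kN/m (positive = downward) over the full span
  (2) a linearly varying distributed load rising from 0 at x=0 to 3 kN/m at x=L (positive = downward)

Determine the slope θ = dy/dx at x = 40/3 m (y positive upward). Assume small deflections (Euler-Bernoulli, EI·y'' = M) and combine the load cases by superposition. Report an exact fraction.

θ(40/3) = 34/10125 rad

Load 1 — uniform load w=2 kN/m over full span:
  θ_1 = -wx(L-x)(L-2x)/(12EI) = -2·(40/3)·(20-(40/3))·(20-2·(40/3))/(12·50000) = 4/2025 rad
Load 2 — triangular load w₀=3 kN/m (0→w₀ over full span):
  θ_2 = -w₀(2x(L-x)(L-2x)(x+2L)+x²(L-x)²)/(120LEI) = -3·(2·(40/3)·(20-(40/3))·(20-2·(40/3))·((40/3)+2·20)+(40/3)²·(20-(40/3))²)/(120·20·50000) = 14/10125 rad
Superposition: θ = Σ θ_i = 34/10125 rad ≈ 0.003358 rad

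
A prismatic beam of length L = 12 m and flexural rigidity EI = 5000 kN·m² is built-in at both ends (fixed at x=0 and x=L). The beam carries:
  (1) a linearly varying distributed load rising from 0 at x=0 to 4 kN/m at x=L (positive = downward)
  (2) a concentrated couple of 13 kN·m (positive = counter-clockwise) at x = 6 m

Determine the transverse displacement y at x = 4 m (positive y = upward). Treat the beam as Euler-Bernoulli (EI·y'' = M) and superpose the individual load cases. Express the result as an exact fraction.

Load 1 — triangular load w₀=4 kN/m (0→w₀ over full span):
  y_1 = -w₀x²(L-x)²(x+2L)/(120LEI) = -4·4²·(12-4)²·(4+2·12)/(120·12·5000) = -448/28125 m
Load 2 — applied couple M₀=13 kN·m at a=6 m (b=L-a=6):
  y_2 = (R_Ax³/6 - M_Ax²/2)/EI  [x≤a] with R_A=13/8, M_A=13/4 = ((13/8)·4³/6 - (13/4)·4²/2)/5000 = -13/7500 m
Superposition: y = Σ y_i = -1987/112500 m ≈ -0.017662 m

y(4) = -1987/112500 m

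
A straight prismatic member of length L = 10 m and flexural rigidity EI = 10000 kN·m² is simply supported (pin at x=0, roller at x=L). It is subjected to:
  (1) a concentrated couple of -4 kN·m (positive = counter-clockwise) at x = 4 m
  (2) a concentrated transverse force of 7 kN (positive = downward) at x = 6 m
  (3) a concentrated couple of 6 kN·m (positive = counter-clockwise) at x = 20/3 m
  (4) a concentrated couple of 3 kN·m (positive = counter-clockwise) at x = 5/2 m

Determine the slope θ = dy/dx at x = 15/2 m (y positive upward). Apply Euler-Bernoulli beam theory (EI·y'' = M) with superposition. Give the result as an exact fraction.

θ(15/2) = 1439/400000 rad

Load 1 — applied couple M₀=-4 kN·m at a=4 m (b=L-a=6):
  θ_1 = (M₀x²/(2L)-M₀(x-a)+C₁)/EI  [x>a] with C₁=M₀(3b²-L²)/(6L)=-8/15 = ((-4)·(15/2)²/(2·10)-(-4)·((15/2)-4)+(-8/15))/10000 = 133/600000 rad
Load 2 — point force P=7 kN at a=6 m (b=L-a=4):
  θ_2 = -Pa(2L²-6Lx+3x²+a²)/(6LEI)  [x>a] = -7·6·(2·10²-6·10·(15/2)+3·(15/2)²+6²)/(6·10·10000) = 1267/400000 rad
Load 3 — applied couple M₀=6 kN·m at a=20/3 m (b=L-a=10/3):
  θ_3 = (M₀x²/(2L)-M₀(x-a)+C₁)/EI  [x>a] with C₁=M₀(3b²-L²)/(6L)=-20/3 = (6·(15/2)²/(2·10)-6·((15/2)-(20/3))+(-20/3))/10000 = 1/1920 rad
Load 4 — applied couple M₀=3 kN·m at a=5/2 m (b=L-a=15/2):
  θ_4 = (M₀x²/(2L)-M₀(x-a)+C₁)/EI  [x>a] with C₁=M₀(3b²-L²)/(6L)=55/16 = (3·(15/2)²/(2·10)-3·((15/2)-(5/2))+(55/16))/10000 = -1/3200 rad
Superposition: θ = Σ θ_i = 1439/400000 rad ≈ 0.003598 rad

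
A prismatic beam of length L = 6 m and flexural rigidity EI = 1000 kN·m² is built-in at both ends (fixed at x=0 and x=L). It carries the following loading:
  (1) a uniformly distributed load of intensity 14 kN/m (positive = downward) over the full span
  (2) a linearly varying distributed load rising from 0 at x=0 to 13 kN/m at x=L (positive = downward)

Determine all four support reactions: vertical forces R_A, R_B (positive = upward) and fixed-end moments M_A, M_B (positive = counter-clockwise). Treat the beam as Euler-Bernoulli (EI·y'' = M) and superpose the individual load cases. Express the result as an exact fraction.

R_A = 537/10 kN, M_A = 288/5 kN·m, R_B = 693/10 kN, M_B = -327/5 kN·m

Load 1 — uniform load w=14 kN/m over full span:
  R_A = wL/2 = 14·6/2 = 42 kN
  M_A = wL²/12 = 14·6²/12 = 42 kN·m
  R_B = wL/2 = 14·6/2 = 42 kN
  M_B = -wL²/12 = -14·6²/12 = -42 kN·m
Load 2 — triangular load w₀=13 kN/m (0→w₀ over full span):
  R_A = 3w₀L/20 = 3·13·6/20 = 117/10 kN
  M_A = w₀L²/30 = 13·6²/30 = 78/5 kN·m
  R_B = 7w₀L/20 = 7·13·6/20 = 273/10 kN
  M_B = -w₀L²/20 = -13·6²/20 = -117/5 kN·m
Superposition: R_A = 537/10 kN, M_A = 288/5 kN·m, R_B = 693/10 kN, M_B = -327/5 kN·m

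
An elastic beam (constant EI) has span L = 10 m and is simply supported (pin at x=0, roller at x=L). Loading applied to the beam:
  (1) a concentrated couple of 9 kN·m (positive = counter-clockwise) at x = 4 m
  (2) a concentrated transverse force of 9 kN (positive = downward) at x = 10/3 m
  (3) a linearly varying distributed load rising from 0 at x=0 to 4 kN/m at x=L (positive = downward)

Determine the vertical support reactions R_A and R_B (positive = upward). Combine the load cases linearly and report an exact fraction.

R_A = 407/30 kN, R_B = 463/30 kN

Load 1 — applied couple M₀=9 kN·m at a=4 m (b=L-a=6):
  R_A = M₀/L = 9/10 kN
  R_B = -M₀/L = -9/10 kN
Load 2 — point force P=9 kN at a=10/3 m (b=L-a=20/3):
  R_A = Pb/L = 9·(20/3)/10 = 6 kN
  R_B = Pa/L = 9·(10/3)/10 = 3 kN
Load 3 — triangular load w₀=4 kN/m (0→w₀ over full span):
  R_A = w₀L/6 = 4·10/6 = 20/3 kN
  R_B = w₀L/3 = 4·10/3 = 40/3 kN
Superposition: R_A = 407/30 kN, R_B = 463/30 kN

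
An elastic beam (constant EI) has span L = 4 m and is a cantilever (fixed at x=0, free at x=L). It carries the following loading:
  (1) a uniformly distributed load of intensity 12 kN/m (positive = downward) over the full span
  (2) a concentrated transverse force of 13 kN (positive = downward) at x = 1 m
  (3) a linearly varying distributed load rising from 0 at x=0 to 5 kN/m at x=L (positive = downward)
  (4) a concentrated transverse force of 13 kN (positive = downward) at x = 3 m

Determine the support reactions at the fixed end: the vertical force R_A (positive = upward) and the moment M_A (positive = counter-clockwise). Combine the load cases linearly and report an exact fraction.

Load 1 — uniform load w=12 kN/m over full span:
  R_A = wL = 12·4 = 48 kN
  M_A = wL²/2 = 12·4²/2 = 96 kN·m
Load 2 — point force P=13 kN at a=1 m (b=L-a=3):
  R_A = P = 13 kN
  M_A = Pa = 13·1 = 13 kN·m
Load 3 — triangular load w₀=5 kN/m (0→w₀ over full span):
  R_A = w₀L/2 = 5·4/2 = 10 kN
  M_A = w₀L²/3 = 5·4²/3 = 80/3 kN·m
Load 4 — point force P=13 kN at a=3 m (b=L-a=1):
  R_A = P = 13 kN
  M_A = Pa = 13·3 = 39 kN·m
Superposition: R_A = 84 kN, M_A = 524/3 kN·m

R_A = 84 kN, M_A = 524/3 kN·m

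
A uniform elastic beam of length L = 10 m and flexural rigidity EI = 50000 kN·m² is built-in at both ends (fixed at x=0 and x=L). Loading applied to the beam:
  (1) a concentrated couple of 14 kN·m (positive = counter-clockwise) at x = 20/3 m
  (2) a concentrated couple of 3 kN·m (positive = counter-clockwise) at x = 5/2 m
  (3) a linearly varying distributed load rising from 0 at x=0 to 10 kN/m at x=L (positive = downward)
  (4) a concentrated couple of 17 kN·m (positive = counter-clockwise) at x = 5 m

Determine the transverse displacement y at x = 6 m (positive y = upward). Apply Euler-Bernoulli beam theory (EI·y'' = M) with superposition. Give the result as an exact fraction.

Load 1 — applied couple M₀=14 kN·m at a=20/3 m (b=L-a=10/3):
  y_1 = (R_Ax³/6 - M_Ax²/2)/EI  [x≤a] with R_A=28/15, M_A=14/3 = ((28/15)·6³/6 - (14/3)·6²/2)/50000 = -21/62500 m
Load 2 — applied couple M₀=3 kN·m at a=5/2 m (b=L-a=15/2):
  y_2 = (R_Ax³/6 - M_Ax²/2 - M₀(x-a)²/2)/EI  [x>a] with R_A=27/80, M_A=-9/16 = ((27/80)·6³/6 - (-9/16)·6²/2 - 3·(6-(5/2))²/2)/50000 = 39/500000 m
Load 3 — triangular load w₀=10 kN/m (0→w₀ over full span):
  y_3 = -w₀x²(L-x)²(x+2L)/(120LEI) = -10·6²·(10-6)²·(6+2·10)/(120·10·50000) = -39/15625 m
Load 4 — applied couple M₀=17 kN·m at a=5 m (b=L-a=5):
  y_4 = (R_Ax³/6 - M_Ax²/2 - M₀(x-a)²/2)/EI  [x>a] with R_A=51/20, M_A=17/4 = ((51/20)·6³/6 - (17/4)·6²/2 - 17·(6-5)²/2)/50000 = 17/125000 m
Superposition: y = Σ y_i = -1309/500000 m ≈ -0.002618 m

y(6) = -1309/500000 m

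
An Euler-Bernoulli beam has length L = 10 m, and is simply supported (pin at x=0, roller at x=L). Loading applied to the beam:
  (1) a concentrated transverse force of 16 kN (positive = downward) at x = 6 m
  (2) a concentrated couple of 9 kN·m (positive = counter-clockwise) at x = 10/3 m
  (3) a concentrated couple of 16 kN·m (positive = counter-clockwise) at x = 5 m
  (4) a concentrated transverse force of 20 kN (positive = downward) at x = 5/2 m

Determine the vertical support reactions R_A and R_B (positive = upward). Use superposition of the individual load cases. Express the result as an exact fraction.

Load 1 — point force P=16 kN at a=6 m (b=L-a=4):
  R_A = Pb/L = 16·4/10 = 32/5 kN
  R_B = Pa/L = 16·6/10 = 48/5 kN
Load 2 — applied couple M₀=9 kN·m at a=10/3 m (b=L-a=20/3):
  R_A = M₀/L = 9/10 kN
  R_B = -M₀/L = -9/10 kN
Load 3 — applied couple M₀=16 kN·m at a=5 m (b=L-a=5):
  R_A = M₀/L = 16/10 = 8/5 kN
  R_B = -M₀/L = -16/10 = -8/5 kN
Load 4 — point force P=20 kN at a=5/2 m (b=L-a=15/2):
  R_A = Pb/L = 20·(15/2)/10 = 15 kN
  R_B = Pa/L = 20·(5/2)/10 = 5 kN
Superposition: R_A = 239/10 kN, R_B = 121/10 kN

R_A = 239/10 kN, R_B = 121/10 kN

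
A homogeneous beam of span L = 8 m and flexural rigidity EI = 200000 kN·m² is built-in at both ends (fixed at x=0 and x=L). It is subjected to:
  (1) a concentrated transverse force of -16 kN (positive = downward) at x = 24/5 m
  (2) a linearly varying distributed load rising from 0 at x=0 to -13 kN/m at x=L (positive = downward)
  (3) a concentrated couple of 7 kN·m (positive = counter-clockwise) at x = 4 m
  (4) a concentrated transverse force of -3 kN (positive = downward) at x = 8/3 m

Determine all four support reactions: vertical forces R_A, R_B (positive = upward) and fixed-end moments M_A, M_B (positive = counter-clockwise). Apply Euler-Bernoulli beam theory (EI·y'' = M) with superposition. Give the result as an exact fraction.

Load 1 — point force P=-16 kN at a=24/5 m (b=L-a=16/5):
  R_A = Pb²(3a+b)/L³ = (-16)·(16/5)²·(3·(24/5)+(16/5))/8³ = -704/125 kN
  M_A = Pab²/L² = (-16)·(24/5)·(16/5)²/8² = -1536/125 kN·m
  R_B = Pa²(a+3b)/L³ = (-16)·(24/5)²·((24/5)+3·(16/5))/8³ = -1296/125 kN
  M_B = -Pa²b/L² = -(-16)·(24/5)²·(16/5)/8² = 2304/125 kN·m
Load 2 — triangular load w₀=-13 kN/m (0→w₀ over full span):
  R_A = 3w₀L/20 = 3·(-13)·8/20 = -78/5 kN
  M_A = w₀L²/30 = (-13)·8²/30 = -416/15 kN·m
  R_B = 7w₀L/20 = 7·(-13)·8/20 = -182/5 kN
  M_B = -w₀L²/20 = -(-13)·8²/20 = 208/5 kN·m
Load 3 — applied couple M₀=7 kN·m at a=4 m (b=L-a=4):
  R_A = 6M₀ab/L³ = 6·7·4·4/8³ = 21/16 kN
  M_A = M₀b(2a-b)/L² = 7·4·(2·4-4)/8² = 7/4 kN·m
  R_B = -6M₀ab/L³ = -6·7·4·4/8³ = -21/16 kN
  M_B = M₀a(2b-a)/L² = 7·4·(2·4-4)/8² = 7/4 kN·m
Load 4 — point force P=-3 kN at a=8/3 m (b=L-a=16/3):
  R_A = Pb²(3a+b)/L³ = (-3)·(16/3)²·(3·(8/3)+(16/3))/8³ = -20/9 kN
  M_A = Pab²/L² = (-3)·(8/3)·(16/3)²/8² = -32/9 kN·m
  R_B = Pa²(a+3b)/L³ = (-3)·(8/3)²·((8/3)+3·(16/3))/8³ = -7/9 kN
  M_B = -Pa²b/L² = -(-3)·(8/3)²·(16/3)/8² = 16/9 kN·m
Superposition: R_A = -398551/18000 kN, M_A = -188221/4500 kN·m, R_B = -879449/18000 kN, M_B = 286019/4500 kN·m

R_A = -398551/18000 kN, M_A = -188221/4500 kN·m, R_B = -879449/18000 kN, M_B = 286019/4500 kN·m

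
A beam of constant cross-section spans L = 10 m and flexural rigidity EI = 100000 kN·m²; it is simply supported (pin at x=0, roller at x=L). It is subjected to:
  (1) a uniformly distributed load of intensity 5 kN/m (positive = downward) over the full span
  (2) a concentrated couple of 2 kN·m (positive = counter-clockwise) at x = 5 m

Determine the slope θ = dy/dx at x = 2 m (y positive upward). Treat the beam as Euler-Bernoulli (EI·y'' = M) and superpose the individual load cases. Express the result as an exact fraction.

Load 1 — uniform load w=5 kN/m over full span:
  θ_1 = -w(L³-6Lx²+4x³)/(24EI) = -5·(10³-6·10·2²+4·2³)/(24·100000) = -33/20000 rad
Load 2 — applied couple M₀=2 kN·m at a=5 m (b=L-a=5):
  θ_2 = (M₀x²/(2L)+C₁)/EI  [x≤a] with C₁=M₀(3b²-L²)/(6L)=-5/6 = (2·2²/(2·10)+(-5/6))/100000 = -13/3000000 rad
Superposition: θ = Σ θ_i = -4963/3000000 rad ≈ -0.001654 rad

θ(2) = -4963/3000000 rad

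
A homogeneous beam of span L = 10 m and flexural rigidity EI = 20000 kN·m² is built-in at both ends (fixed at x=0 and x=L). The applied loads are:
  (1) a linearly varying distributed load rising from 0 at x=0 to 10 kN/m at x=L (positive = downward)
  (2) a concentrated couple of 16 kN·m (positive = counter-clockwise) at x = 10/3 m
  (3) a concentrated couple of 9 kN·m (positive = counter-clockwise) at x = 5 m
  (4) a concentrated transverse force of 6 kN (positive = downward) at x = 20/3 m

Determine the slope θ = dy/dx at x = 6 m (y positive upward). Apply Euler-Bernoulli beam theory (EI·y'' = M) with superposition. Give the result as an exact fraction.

Load 1 — triangular load w₀=10 kN/m (0→w₀ over full span):
  θ_1 = -w₀(2x(L-x)(L-2x)(x+2L)+x²(L-x)²)/(120LEI) = -10·(2·6·(10-6)·(10-2·6)·(6+2·10)+6²·(10-6)²)/(120·10·20000) = 1/1250 rad
Load 2 — applied couple M₀=16 kN·m at a=10/3 m (b=L-a=20/3):
  θ_2 = (R_Ax²/2 - M_Ax - M₀(x-a))/EI  [x>a] with R_A=32/15, M_A=0 = ((32/15)·6²/2 - 0·6 - 16·(6-(10/3)))/20000 = -2/9375 rad
Load 3 — applied couple M₀=9 kN·m at a=5 m (b=L-a=5):
  θ_3 = (R_Ax²/2 - M_Ax - M₀(x-a))/EI  [x>a] with R_A=27/20, M_A=9/4 = ((27/20)·6²/2 - (9/4)·6 - 9·(6-5))/20000 = 9/100000 rad
Load 4 — point force P=6 kN at a=20/3 m (b=L-a=10/3):
  θ_4 = -Pb²x(2aL-(3a+b)x)/(2L³EI)  [x≤a] = -6·(10/3)²·6·(2·(20/3)·10-(3·(20/3)+(10/3))·6)/(2·10³·20000) = 1/15000 rad
Superposition: θ = Σ θ_i = 223/300000 rad ≈ 0.000743 rad

θ(6) = 223/300000 rad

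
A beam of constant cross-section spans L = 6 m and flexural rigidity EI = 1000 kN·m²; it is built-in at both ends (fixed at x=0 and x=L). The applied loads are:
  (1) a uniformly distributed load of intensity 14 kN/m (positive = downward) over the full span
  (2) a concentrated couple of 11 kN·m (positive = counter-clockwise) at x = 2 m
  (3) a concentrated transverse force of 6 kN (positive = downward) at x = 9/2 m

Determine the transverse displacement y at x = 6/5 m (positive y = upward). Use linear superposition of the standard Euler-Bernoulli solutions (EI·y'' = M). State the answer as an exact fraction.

Load 1 — uniform load w=14 kN/m over full span:
  y_1 = -wx²(L-x)²/(24EI) = -14·(6/5)²·(6-(6/5))²/(24·1000) = -1512/78125 m
Load 2 — applied couple M₀=11 kN·m at a=2 m (b=L-a=4):
  y_2 = (R_Ax³/6 - M_Ax²/2)/EI  [x≤a] with R_A=22/9, M_A=0 = ((22/9)·(6/5)³/6 - 0·(6/5)²/2)/1000 = 11/15625 m
Load 3 — point force P=6 kN at a=9/2 m (b=L-a=3/2):
  y_3 = -Pb²x²(3aL-(3a+b)x)/(6L³EI)  [x≤a] = -6·(3/2)²·(6/5)²·(3·(9/2)·6-(3·(9/2)+(3/2))·(6/5))/(6·6³·1000) = -189/200000 m
Superposition: y = Σ y_i = -97973/5000000 m ≈ -0.019595 m

y(6/5) = -97973/5000000 m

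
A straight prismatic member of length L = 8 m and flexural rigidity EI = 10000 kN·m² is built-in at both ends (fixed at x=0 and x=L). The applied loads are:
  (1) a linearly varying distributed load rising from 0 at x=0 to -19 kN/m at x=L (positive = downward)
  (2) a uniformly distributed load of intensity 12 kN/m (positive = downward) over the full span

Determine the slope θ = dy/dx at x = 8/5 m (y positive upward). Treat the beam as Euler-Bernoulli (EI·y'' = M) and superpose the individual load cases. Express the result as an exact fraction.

Load 1 — triangular load w₀=-19 kN/m (0→w₀ over full span):
  θ_1 = -w₀(2x(L-x)(L-2x)(x+2L)+x²(L-x)²)/(120LEI) = -(-19)·(2·(8/5)·(8-(8/5))·(8-2·(8/5))·((8/5)+2·8)+(8/5)²·(8-(8/5))²)/(120·8·10000) = 4256/1171875 rad
Load 2 — uniform load w=12 kN/m over full span:
  θ_2 = -wx(L-x)(L-2x)/(12EI) = -12·(8/5)·(8-(8/5))·(8-2·(8/5))/(12·10000) = -384/78125 rad
Superposition: θ = Σ θ_i = -1504/1171875 rad ≈ -0.001283 rad

θ(8/5) = -1504/1171875 rad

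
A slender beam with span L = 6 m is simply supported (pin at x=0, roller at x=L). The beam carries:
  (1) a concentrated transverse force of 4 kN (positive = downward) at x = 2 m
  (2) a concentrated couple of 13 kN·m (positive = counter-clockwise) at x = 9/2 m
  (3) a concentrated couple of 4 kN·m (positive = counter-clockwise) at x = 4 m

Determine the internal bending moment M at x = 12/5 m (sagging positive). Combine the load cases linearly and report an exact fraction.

Load 1 — point force P=4 kN at a=2 m (b=L-a=4):
  M_1 = Pa(L-x)/L  [x>a] = 4·2·(6-(12/5))/6 = 24/5 kN·m
Load 2 — applied couple M₀=13 kN·m at a=9/2 m (b=L-a=3/2):
  M_2 = M₀x/L  [x≤a] = 13·(12/5)/6 = 26/5 kN·m
Load 3 — applied couple M₀=4 kN·m at a=4 m (b=L-a=2):
  M_3 = M₀x/L  [x≤a] = 4·(12/5)/6 = 8/5 kN·m
Superposition: M = Σ M_i = 58/5 kN·m ≈ 11.600000 kN·m

M(12/5) = 58/5 kN·m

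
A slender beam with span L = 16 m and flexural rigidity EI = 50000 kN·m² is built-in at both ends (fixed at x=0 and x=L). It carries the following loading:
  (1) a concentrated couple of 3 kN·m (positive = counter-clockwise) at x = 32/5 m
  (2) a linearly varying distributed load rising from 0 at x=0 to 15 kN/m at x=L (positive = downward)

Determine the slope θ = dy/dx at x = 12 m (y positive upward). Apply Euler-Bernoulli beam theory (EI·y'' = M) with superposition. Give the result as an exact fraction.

θ(12) = 1527/312500 rad

Load 1 — applied couple M₀=3 kN·m at a=32/5 m (b=L-a=48/5):
  θ_1 = (R_Ax²/2 - M_Ax - M₀(x-a))/EI  [x>a] with R_A=27/100, M_A=9/25 = ((27/100)·12²/2 - (9/25)·12 - 3·(12-(32/5)))/50000 = -21/625000 rad
Load 2 — triangular load w₀=15 kN/m (0→w₀ over full span):
  θ_2 = -w₀(2x(L-x)(L-2x)(x+2L)+x²(L-x)²)/(120LEI) = -15·(2·12·(16-12)·(16-2·12)·(12+2·16)+12²·(16-12)²)/(120·16·50000) = 123/25000 rad
Superposition: θ = Σ θ_i = 1527/312500 rad ≈ 0.004886 rad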